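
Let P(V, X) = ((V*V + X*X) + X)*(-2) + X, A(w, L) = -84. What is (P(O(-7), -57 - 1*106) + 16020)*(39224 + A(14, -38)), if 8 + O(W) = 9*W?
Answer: -1841028180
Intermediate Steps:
O(W) = -8 + 9*W
P(V, X) = -X - 2*V² - 2*X² (P(V, X) = ((V² + X²) + X)*(-2) + X = (X + V² + X²)*(-2) + X = (-2*X - 2*V² - 2*X²) + X = -X - 2*V² - 2*X²)
(P(O(-7), -57 - 1*106) + 16020)*(39224 + A(14, -38)) = ((-(-57 - 1*106) - 2*(-8 + 9*(-7))² - 2*(-57 - 1*106)²) + 16020)*(39224 - 84) = ((-(-57 - 106) - 2*(-8 - 63)² - 2*(-57 - 106)²) + 16020)*39140 = ((-1*(-163) - 2*(-71)² - 2*(-163)²) + 16020)*39140 = ((163 - 2*5041 - 2*26569) + 16020)*39140 = ((163 - 10082 - 53138) + 16020)*39140 = (-63057 + 16020)*39140 = -47037*39140 = -1841028180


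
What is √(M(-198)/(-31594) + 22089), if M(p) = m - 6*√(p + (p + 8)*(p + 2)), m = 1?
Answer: √(22048816454810 + 189564*√37042)/31594 ≈ 148.62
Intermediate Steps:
M(p) = 1 - 6*√(p + (2 + p)*(8 + p)) (M(p) = 1 - 6*√(p + (p + 8)*(p + 2)) = 1 - 6*√(p + (8 + p)*(2 + p)) = 1 - 6*√(p + (2 + p)*(8 + p)))
√(M(-198)/(-31594) + 22089) = √((1 - 6*√(16 + (-198)² + 11*(-198)))/(-31594) + 22089) = √((1 - 6*√(16 + 39204 - 2178))*(-1/31594) + 22089) = √((1 - 6*√37042)*(-1/31594) + 22089) = √((-1/31594 + 3*√37042/15797) + 22089) = √(697879865/31594 + 3*√37042/15797)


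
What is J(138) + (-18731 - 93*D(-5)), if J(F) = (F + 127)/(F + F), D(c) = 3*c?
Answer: -4784471/276 ≈ -17335.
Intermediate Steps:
J(F) = (127 + F)/(2*F) (J(F) = (127 + F)/((2*F)) = (127 + F)*(1/(2*F)) = (127 + F)/(2*F))
J(138) + (-18731 - 93*D(-5)) = (½)*(127 + 138)/138 + (-18731 - 93*3*(-5)) = (½)*(1/138)*265 + (-18731 - 93*(-15)) = 265/276 + (-18731 - 1*(-1395)) = 265/276 + (-18731 + 1395) = 265/276 - 17336 = -4784471/276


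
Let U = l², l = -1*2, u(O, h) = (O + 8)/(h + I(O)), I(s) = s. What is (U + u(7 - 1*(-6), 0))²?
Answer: 5329/169 ≈ 31.533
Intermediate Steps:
u(O, h) = (8 + O)/(O + h) (u(O, h) = (O + 8)/(h + O) = (8 + O)/(O + h))
l = -2
U = 4 (U = (-2)² = 4)
(U + u(7 - 1*(-6), 0))² = (4 + (8 + (7 - 1*(-6)))/((7 - 1*(-6)) + 0))² = (4 + (8 + (7 + 6))/((7 + 6) + 0))² = (4 + (8 + 13)/(13 + 0))² = (4 + 21/13)² = (73/13)² = 5329/169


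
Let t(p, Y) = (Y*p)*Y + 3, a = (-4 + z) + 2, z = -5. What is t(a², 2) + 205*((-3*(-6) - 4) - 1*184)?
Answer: -34651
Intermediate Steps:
a = -7 (a = (-4 - 5) + 2 = -9 + 2 = -7)
t(p, Y) = 3 + p*Y² (t(p, Y) = p*Y² + 3 = 3 + p*Y²)
t(a², 2) + 205*((-3*(-6) - 4) - 1*184) = (3 + (-7)²*2²) + 205*((-3*(-6) - 4) - 1*184) = (3 + 49*4) + 205*((18 - 4) - 184) = (3 + 196) + 205*(14 - 184) = 199 + 205*(-170) = 199 - 34850 = -34651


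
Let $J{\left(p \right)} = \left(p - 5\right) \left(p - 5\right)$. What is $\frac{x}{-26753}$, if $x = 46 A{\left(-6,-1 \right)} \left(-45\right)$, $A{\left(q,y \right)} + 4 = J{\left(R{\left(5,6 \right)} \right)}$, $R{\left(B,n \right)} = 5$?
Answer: $- \frac{8280}{26753} \approx -0.3095$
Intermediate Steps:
$J{\left(p \right)} = \left(-5 + p\right)^{2}$ ($J{\left(p \right)} = \left(-5 + p\right) \left(-5 + p\right) = \left(-5 + p\right)^{2}$)
$A{\left(q,y \right)} = -4$ ($A{\left(q,y \right)} = -4 + \left(-5 + 5\right)^{2} = -4 + 0^{2} = -4 + 0 = -4$)
$x = 8280$ ($x = 46 \left(-4\right) \left(-45\right) = \left(-184\right) \left(-45\right) = 8280$)
$\frac{x}{-26753} = \frac{8280}{-26753} = 8280 \left(- \frac{1}{26753}\right) = - \frac{8280}{26753}$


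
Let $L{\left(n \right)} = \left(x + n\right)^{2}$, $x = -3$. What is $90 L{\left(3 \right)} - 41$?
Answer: $-41$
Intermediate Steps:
$L{\left(n \right)} = \left(-3 + n\right)^{2}$
$90 L{\left(3 \right)} - 41 = 90 \left(-3 + 3\right)^{2} - 41 = 90 \cdot 0^{2} - 41 = 90 \cdot 0 - 41 = 0 - 41 = -41$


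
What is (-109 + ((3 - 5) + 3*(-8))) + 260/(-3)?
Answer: -665/3 ≈ -221.67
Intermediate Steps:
(-109 + ((3 - 5) + 3*(-8))) + 260/(-3) = (-109 + (-2 - 24)) + 260*(-⅓) = (-109 - 26) - 260/3 = -135 - 260/3 = -665/3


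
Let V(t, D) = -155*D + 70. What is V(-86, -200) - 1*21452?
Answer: 9618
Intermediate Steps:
V(t, D) = 70 - 155*D
V(-86, -200) - 1*21452 = (70 - 155*(-200)) - 1*21452 = (70 + 31000) - 21452 = 31070 - 21452 = 9618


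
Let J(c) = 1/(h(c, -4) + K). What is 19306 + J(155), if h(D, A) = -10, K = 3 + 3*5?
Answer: 154449/8 ≈ 19306.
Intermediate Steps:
K = 18 (K = 3 + 15 = 18)
J(c) = ⅛ (J(c) = 1/(-10 + 18) = 1/8 = ⅛)
19306 + J(155) = 19306 + ⅛ = 154449/8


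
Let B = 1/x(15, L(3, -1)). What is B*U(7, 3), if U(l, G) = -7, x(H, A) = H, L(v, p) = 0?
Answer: -7/15 ≈ -0.46667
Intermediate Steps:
B = 1/15 ≈ 0.066667
B*U(7, 3) = (1/15)*(-7) = -7/15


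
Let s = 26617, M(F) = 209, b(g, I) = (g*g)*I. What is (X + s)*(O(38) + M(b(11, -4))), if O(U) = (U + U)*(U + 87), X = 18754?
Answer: 440507039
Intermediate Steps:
O(U) = 2*U*(87 + U) (O(U) = (2*U)*(87 + U) = 2*U*(87 + U))
b(g, I) = I*g² (b(g, I) = g²*I = I*g²)
(X + s)*(O(38) + M(b(11, -4))) = (18754 + 26617)*(2*38*(87 + 38) + 209) = 45371*(2*38*125 + 209) = 45371*(9500 + 209) = 45371*9709 = 440507039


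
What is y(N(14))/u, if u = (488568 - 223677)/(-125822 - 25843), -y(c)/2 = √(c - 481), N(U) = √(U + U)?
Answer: 101110*√(-481 + 2*√7)/88297 ≈ 24.976*I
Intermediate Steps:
N(U) = √2*√U (N(U) = √(2*U) = √2*√U)
y(c) = -2*√(-481 + c) (y(c) = -2*√(c - 481) = -2*√(-481 + c))
u = -88297/50555 (u = 264891/(-151665) = 264891*(-1/151665) = -88297/50555 ≈ -1.7466)
y(N(14))/u = (-2*√(-481 + √2*√14))/(-88297/50555) = -2*√(-481 + 2*√7)*(-50555/88297) = 101110*√(-481 + 2*√7)/88297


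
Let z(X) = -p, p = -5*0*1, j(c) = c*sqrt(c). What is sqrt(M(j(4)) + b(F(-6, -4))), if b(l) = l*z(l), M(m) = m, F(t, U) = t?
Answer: 2*sqrt(2) ≈ 2.8284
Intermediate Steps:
j(c) = c**(3/2)
p = 0 (p = 0*1 = 0)
z(X) = 0 (z(X) = -1*0 = 0)
b(l) = 0 (b(l) = l*0 = 0)
sqrt(M(j(4)) + b(F(-6, -4))) = sqrt(4**(3/2) + 0) = sqrt(8 + 0) = sqrt(8) = 2*sqrt(2)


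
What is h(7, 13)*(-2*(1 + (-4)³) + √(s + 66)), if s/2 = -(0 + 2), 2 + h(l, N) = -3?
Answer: -630 - 5*√62 ≈ -669.37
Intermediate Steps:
h(l, N) = -5 (h(l, N) = -2 - 3 = -5)
s = -4 (s = 2*(-(0 + 2)) = 2*(-1*2) = 2*(-2) = -4)
h(7, 13)*(-2*(1 + (-4)³) + √(s + 66)) = -5*(-2*(1 + (-4)³) + √(-4 + 66)) = -5*(-2*(1 - 64) + √62) = -5*(-2*(-63) + √62) = -5*(126 + √62) = -630 - 5*√62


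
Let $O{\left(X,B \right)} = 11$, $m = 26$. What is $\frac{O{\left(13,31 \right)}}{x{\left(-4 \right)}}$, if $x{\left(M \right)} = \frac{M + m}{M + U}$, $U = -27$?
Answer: $- \frac{31}{2} \approx -15.5$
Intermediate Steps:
$x{\left(M \right)} = \frac{26 + M}{-27 + M}$ ($x{\left(M \right)} = \frac{M + 26}{M - 27} = \frac{26 + M}{-27 + M}$)
$\frac{O{\left(13,31 \right)}}{x{\left(-4 \right)}} = \frac{11}{\frac{1}{-27 - 4} \left(26 - 4\right)} = \frac{11}{\frac{1}{-31} \cdot 22} = \frac{11}{\left(- \frac{1}{31}\right) 22} = \frac{11}{- \frac{22}{31}} = 11 \left(- \frac{31}{22}\right) = - \frac{31}{2}$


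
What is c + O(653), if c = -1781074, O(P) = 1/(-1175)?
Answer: -2092761951/1175 ≈ -1.7811e+6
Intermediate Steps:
O(P) = -1/1175
c + O(653) = -1781074 - 1/1175 = -2092761951/1175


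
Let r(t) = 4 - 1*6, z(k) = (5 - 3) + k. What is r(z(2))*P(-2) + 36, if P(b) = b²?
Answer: 28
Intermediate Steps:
z(k) = 2 + k
r(t) = -2 (r(t) = 4 - 6 = -2)
r(z(2))*P(-2) + 36 = -2*(-2)² + 36 = -2*4 + 36 = -8 + 36 = 28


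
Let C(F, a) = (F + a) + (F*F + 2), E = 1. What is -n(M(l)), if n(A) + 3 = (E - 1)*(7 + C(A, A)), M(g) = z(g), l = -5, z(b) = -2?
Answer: 3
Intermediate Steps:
C(F, a) = 2 + F + a + F² (C(F, a) = (F + a) + (F² + 2) = (F + a) + (2 + F²) = 2 + F + a + F²)
M(g) = -2
n(A) = -3 (n(A) = -3 + (1 - 1)*(7 + (2 + A + A + A²)) = -3 + 0*(7 + (2 + A² + 2*A)) = -3 + 0*(9 + A² + 2*A) = -3 + 0 = -3)
-n(M(l)) = -1*(-3) = 3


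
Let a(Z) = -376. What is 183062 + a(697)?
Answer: 182686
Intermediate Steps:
183062 + a(697) = 183062 - 376 = 182686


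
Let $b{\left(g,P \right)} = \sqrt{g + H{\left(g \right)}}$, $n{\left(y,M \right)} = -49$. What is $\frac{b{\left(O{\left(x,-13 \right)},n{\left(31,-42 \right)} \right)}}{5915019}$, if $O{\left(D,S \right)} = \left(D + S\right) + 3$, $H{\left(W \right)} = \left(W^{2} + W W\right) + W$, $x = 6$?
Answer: $\frac{2 \sqrt{6}}{5915019} \approx 8.2823 \cdot 10^{-7}$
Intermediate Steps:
$H{\left(W \right)} = W + 2 W^{2}$ ($H{\left(W \right)} = \left(W^{2} + W^{2}\right) + W = 2 W^{2} + W = W + 2 W^{2}$)
$O{\left(D,S \right)} = 3 + D + S$
$b{\left(g,P \right)} = \sqrt{g + g \left(1 + 2 g\right)}$
$\frac{b{\left(O{\left(x,-13 \right)},n{\left(31,-42 \right)} \right)}}{5915019} = \frac{\sqrt{2} \sqrt{\left(3 + 6 - 13\right) \left(1 + \left(3 + 6 - 13\right)\right)}}{5915019} = \sqrt{2} \sqrt{- 4 \left(1 - 4\right)} \frac{1}{5915019} = \sqrt{2} \sqrt{\left(-4\right) \left(-3\right)} \frac{1}{5915019} = \sqrt{2} \sqrt{12} \cdot \frac{1}{5915019} = \sqrt{2} \cdot 2 \sqrt{3} \cdot \frac{1}{5915019} = 2 \sqrt{6} \cdot \frac{1}{5915019} = \frac{2 \sqrt{6}}{5915019}$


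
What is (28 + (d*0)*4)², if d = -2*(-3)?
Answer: 784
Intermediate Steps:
d = 6
(28 + (d*0)*4)² = (28 + (6*0)*4)² = (28 + 0*4)² = (28 + 0)² = 28² = 784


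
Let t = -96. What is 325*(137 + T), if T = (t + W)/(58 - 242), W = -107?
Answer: 8258575/184 ≈ 44884.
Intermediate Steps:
T = 203/184 (T = (-96 - 107)/(58 - 242) = -203/(-184) = -203*(-1/184) = 203/184 ≈ 1.1033)
325*(137 + T) = 325*(137 + 203/184) = 325*(25411/184) = 8258575/184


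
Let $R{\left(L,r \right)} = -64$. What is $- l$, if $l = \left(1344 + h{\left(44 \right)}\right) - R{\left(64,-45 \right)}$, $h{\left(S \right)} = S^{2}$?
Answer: $-3344$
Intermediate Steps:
$l = 3344$ ($l = \left(1344 + 44^{2}\right) - -64 = \left(1344 + 1936\right) + 64 = 3280 + 64 = 3344$)
$- l = \left(-1\right) 3344 = -3344$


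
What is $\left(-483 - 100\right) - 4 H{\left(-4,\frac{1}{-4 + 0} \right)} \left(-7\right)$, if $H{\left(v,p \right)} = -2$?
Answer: $32648$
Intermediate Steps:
$\left(-483 - 100\right) - 4 H{\left(-4,\frac{1}{-4 + 0} \right)} \left(-7\right) = \left(-483 - 100\right) \left(-4\right) \left(-2\right) \left(-7\right) = - 583 \cdot 8 \left(-7\right) = \left(-583\right) \left(-56\right) = 32648$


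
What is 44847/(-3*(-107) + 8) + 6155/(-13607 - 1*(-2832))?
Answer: 96240286/708995 ≈ 135.74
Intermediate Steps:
44847/(-3*(-107) + 8) + 6155/(-13607 - 1*(-2832)) = 44847/(321 + 8) + 6155/(-13607 + 2832) = 44847/329 + 6155/(-10775) = 44847*(1/329) + 6155*(-1/10775) = 44847/329 - 1231/2155 = 96240286/708995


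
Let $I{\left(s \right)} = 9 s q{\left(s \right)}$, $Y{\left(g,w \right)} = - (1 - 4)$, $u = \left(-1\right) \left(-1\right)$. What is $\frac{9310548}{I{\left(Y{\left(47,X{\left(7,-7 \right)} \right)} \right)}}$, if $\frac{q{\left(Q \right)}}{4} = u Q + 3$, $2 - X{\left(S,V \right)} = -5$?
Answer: $\frac{775879}{54} \approx 14368.0$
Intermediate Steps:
$X{\left(S,V \right)} = 7$ ($X{\left(S,V \right)} = 2 - -5 = 2 + 5 = 7$)
$u = 1$
$q{\left(Q \right)} = 12 + 4 Q$ ($q{\left(Q \right)} = 4 \left(1 Q + 3\right) = 4 \left(Q + 3\right) = 4 \left(3 + Q\right) = 12 + 4 Q$)
$Y{\left(g,w \right)} = 3$ ($Y{\left(g,w \right)} = - (1 - 4) = \left(-1\right) \left(-3\right) = 3$)
$I{\left(s \right)} = 9 s \left(12 + 4 s\right)$
$\frac{9310548}{I{\left(Y{\left(47,X{\left(7,-7 \right)} \right)} \right)}} = \frac{9310548}{36 \cdot 3 \left(3 + 3\right)} = \frac{9310548}{36 \cdot 3 \cdot 6} = \frac{9310548}{648} = 9310548 \cdot \frac{1}{648} = \frac{775879}{54}$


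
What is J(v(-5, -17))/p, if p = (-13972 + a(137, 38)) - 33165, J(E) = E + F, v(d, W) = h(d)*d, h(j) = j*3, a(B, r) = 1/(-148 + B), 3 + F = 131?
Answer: -2233/518508 ≈ -0.0043066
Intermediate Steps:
F = 128 (F = -3 + 131 = 128)
h(j) = 3*j
v(d, W) = 3*d² (v(d, W) = (3*d)*d = 3*d²)
J(E) = 128 + E (J(E) = E + 128 = 128 + E)
p = -518508/11 (p = (-13972 + 1/(-148 + 137)) - 33165 = (-13972 + 1/(-11)) - 33165 = (-13972 - 1/11) - 33165 = -153693/11 - 33165 = -518508/11 ≈ -47137.)
J(v(-5, -17))/p = (128 + 3*(-5)²)/(-518508/11) = (128 + 3*25)*(-11/518508) = (128 + 75)*(-11/518508) = 203*(-11/518508) = -2233/518508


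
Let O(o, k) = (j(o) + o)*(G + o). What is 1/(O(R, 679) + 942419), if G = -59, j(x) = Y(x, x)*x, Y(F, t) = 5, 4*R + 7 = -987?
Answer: 2/2801803 ≈ 7.1383e-7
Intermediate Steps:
R = -497/2 (R = -7/4 + (1/4)*(-987) = -7/4 - 987/4 = -497/2 ≈ -248.50)
j(x) = 5*x
O(o, k) = 6*o*(-59 + o) (O(o, k) = (5*o + o)*(-59 + o) = (6*o)*(-59 + o) = 6*o*(-59 + o))
1/(O(R, 679) + 942419) = 1/(6*(-497/2)*(-59 - 497/2) + 942419) = 1/(6*(-497/2)*(-615/2) + 942419) = 1/(916965/2 + 942419) = 1/(2801803/2) = 2/2801803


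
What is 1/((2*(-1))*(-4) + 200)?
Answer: 1/208 ≈ 0.0048077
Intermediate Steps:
1/((2*(-1))*(-4) + 200) = 1/(-2*(-4) + 200) = 1/(8 + 200) = 1/208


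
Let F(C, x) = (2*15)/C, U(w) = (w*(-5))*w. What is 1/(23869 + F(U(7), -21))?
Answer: 49/1169575 ≈ 4.1896e-5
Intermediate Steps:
U(w) = -5*w**2 (U(w) = (-5*w)*w = -5*w**2)
F(C, x) = 30/C
1/(23869 + F(U(7), -21)) = 1/(23869 + 30/((-5*7**2))) = 1/(23869 + 30/((-5*49))) = 1/(23869 + 30/(-245)) = 1/(23869 + 30*(-1/245)) = 1/(23869 - 6/49) = 1/(1169575/49) = 49/1169575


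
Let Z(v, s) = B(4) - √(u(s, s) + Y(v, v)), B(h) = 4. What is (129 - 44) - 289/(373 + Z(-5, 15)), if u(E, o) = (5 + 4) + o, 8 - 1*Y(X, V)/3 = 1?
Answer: 11968187/142084 - 867*√5/142084 ≈ 84.219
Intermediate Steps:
Y(X, V) = 21 (Y(X, V) = 24 - 3*1 = 24 - 3 = 21)
u(E, o) = 9 + o
Z(v, s) = 4 - √(30 + s) (Z(v, s) = 4 - √((9 + s) + 21) = 4 - √(30 + s))
(129 - 44) - 289/(373 + Z(-5, 15)) = (129 - 44) - 289/(373 + (4 - √(30 + 15))) = 85 - 289/(373 + (4 - √45)) = 85 - 289/(373 + (4 - 3*√5)) = 85 - 289/(377 - 3*√5)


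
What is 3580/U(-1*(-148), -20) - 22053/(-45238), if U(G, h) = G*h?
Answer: -2416879/3347612 ≈ -0.72197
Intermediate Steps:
3580/U(-1*(-148), -20) - 22053/(-45238) = 3580/((-1*(-148)*(-20))) - 22053/(-45238) = 3580/((148*(-20))) - 22053*(-1/45238) = 3580/(-2960) + 22053/45238 = 3580*(-1/2960) + 22053/45238 = -179/148 + 22053/45238 = -2416879/3347612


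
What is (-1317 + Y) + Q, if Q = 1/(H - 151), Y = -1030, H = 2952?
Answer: -6573946/2801 ≈ -2347.0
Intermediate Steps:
Q = 1/2801 (Q = 1/(2952 - 151) = 1/2801 ≈ 0.00035702)
(-1317 + Y) + Q = (-1317 - 1030) + 1/2801 = -2347 + 1/2801 = -6573946/2801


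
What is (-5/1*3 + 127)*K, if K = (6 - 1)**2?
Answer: 2800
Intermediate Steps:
K = 25 (K = 5**2 = 25)
(-5/1*3 + 127)*K = (-5/1*3 + 127)*25 = (-5*3 + 127)*25 = (-15 + 127)*25 = 112*25 = 2800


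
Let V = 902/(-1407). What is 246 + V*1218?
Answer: -35834/67 ≈ -534.84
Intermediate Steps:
V = -902/1407 (V = 902*(-1/1407) = -902/1407 ≈ -0.64108)
246 + V*1218 = 246 - 902/1407*1218 = 246 - 52316/67 = -35834/67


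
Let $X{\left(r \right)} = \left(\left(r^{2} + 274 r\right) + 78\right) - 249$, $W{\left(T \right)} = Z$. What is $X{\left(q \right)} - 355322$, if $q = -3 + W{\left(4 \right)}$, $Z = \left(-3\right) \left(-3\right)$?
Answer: $-353813$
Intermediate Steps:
$Z = 9$
$W{\left(T \right)} = 9$
$q = 6$ ($q = -3 + 9 = 6$)
$X{\left(r \right)} = -171 + r^{2} + 274 r$ ($X{\left(r \right)} = \left(78 + r^{2} + 274 r\right) - 249 = -171 + r^{2} + 274 r$)
$X{\left(q \right)} - 355322 = \left(-171 + 6^{2} + 274 \cdot 6\right) - 355322 = \left(-171 + 36 + 1644\right) - 355322 = 1509 - 355322 = -353813$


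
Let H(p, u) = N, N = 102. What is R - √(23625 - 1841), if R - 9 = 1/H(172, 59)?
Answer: 919/102 - 2*√5446 ≈ -138.58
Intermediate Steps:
H(p, u) = 102
R = 919/102 (R = 9 + 1/102 = 919/102 ≈ 9.0098)
R - √(23625 - 1841) = 919/102 - √(23625 - 1841) = 919/102 - √21784 = 919/102 - 2*√5446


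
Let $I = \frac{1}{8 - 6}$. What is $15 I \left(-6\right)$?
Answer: $-45$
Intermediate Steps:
$I = \frac{1}{2} \approx 0.5$
$15 I \left(-6\right) = 15 \cdot \frac{1}{2} \left(-6\right) = \frac{15}{2} \left(-6\right) = -45$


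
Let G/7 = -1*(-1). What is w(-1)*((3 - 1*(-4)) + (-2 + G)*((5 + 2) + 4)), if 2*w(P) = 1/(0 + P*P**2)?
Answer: -31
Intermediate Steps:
G = 7 (G = 7*(-1*(-1)) = 7*1 = 7)
w(P) = 1/(2*P**3) (w(P) = 1/(2*(0 + P*P**2)) = 1/(2*(0 + P**3)) = 1/(2*(P**3)) = 1/(2*P**3))
w(-1)*((3 - 1*(-4)) + (-2 + G)*((5 + 2) + 4)) = ((1/2)/(-1)**3)*((3 - 1*(-4)) + (-2 + 7)*((5 + 2) + 4)) = ((1/2)*(-1))*((3 + 4) + 5*(7 + 4)) = -(7 + 5*11)/2 = -(7 + 55)/2 = -1/2*62 = -31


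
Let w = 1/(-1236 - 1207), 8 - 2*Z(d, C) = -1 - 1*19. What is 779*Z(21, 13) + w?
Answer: 26643357/2443 ≈ 10906.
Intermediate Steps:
Z(d, C) = 14 (Z(d, C) = 4 - (-1 - 1*19)/2 = 4 - (-1 - 19)/2 = 4 - 1/2*(-20) = 4 + 10 = 14)
w = -1/2443 (w = 1/(-2443) = -1/2443 ≈ -0.00040933)
779*Z(21, 13) + w = 779*14 - 1/2443 = 10906 - 1/2443 = 26643357/2443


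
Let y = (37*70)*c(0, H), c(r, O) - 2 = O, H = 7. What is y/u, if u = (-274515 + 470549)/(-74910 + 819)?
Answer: -863530605/98017 ≈ -8810.0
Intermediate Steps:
c(r, O) = 2 + O
u = -196034/74091 (u = 196034/(-74091) = 196034*(-1/74091) = -196034/74091 ≈ -2.6459)
y = 23310 (y = (37*70)*(2 + 7) = 2590*9 = 23310)
y/u = 23310/(-196034/74091) = 23310*(-74091/196034) = -863530605/98017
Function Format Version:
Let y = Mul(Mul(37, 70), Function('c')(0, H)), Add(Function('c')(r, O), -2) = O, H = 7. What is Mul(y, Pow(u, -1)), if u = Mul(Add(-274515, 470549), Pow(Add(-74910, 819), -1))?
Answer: Rational(-863530605, 98017) ≈ -8810.0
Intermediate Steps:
Function('c')(r, O) = Add(2, O)
u = Rational(-196034, 74091) (u = Mul(196034, Pow(-74091, -1)) = Mul(196034, Rational(-1, 74091)) = Rational(-196034, 74091) ≈ -2.6459)
y = 23310 (y = Mul(Mul(37, 70), Add(2, 7)) = Mul(2590, 9) = 23310)
Mul(y, Pow(u, -1)) = Mul(23310, Pow(Rational(-196034, 74091), -1)) = Mul(23310, Rational(-74091, 196034)) = Rational(-863530605, 98017)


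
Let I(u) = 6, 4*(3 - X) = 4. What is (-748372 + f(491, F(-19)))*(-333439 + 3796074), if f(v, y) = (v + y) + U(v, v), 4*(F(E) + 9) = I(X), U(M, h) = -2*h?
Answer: -5186130407535/2 ≈ -2.5931e+12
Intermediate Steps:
X = 2 (X = 3 - ¼*4 = 3 - 1 = 2)
F(E) = -15/2 (F(E) = -9 + (¼)*6 = -9 + 3/2 = -15/2)
f(v, y) = y - v (f(v, y) = (v + y) - 2*v = y - v)
(-748372 + f(491, F(-19)))*(-333439 + 3796074) = (-748372 + (-15/2 - 1*491))*(-333439 + 3796074) = (-748372 + (-15/2 - 491))*3462635 = (-748372 - 997/2)*3462635 = -1497741/2*3462635 = -5186130407535/2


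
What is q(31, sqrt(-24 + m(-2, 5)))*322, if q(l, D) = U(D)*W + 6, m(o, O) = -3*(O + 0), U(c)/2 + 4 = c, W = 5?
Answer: -10948 + 3220*I*sqrt(39) ≈ -10948.0 + 20109.0*I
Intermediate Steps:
U(c) = -8 + 2*c
m(o, O) = -3*O
q(l, D) = -34 + 10*D (q(l, D) = (-8 + 2*D)*5 + 6 = (-40 + 10*D) + 6 = -34 + 10*D)
q(31, sqrt(-24 + m(-2, 5)))*322 = (-34 + 10*sqrt(-24 - 3*5))*322 = (-34 + 10*sqrt(-24 - 15))*322 = (-34 + 10*sqrt(-39))*322 = (-34 + 10*(I*sqrt(39)))*322 = (-34 + 10*I*sqrt(39))*322 = -10948 + 3220*I*sqrt(39)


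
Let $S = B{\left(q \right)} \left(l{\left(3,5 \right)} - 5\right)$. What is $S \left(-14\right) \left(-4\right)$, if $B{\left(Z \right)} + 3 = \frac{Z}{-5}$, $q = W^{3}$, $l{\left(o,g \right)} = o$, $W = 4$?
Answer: $\frac{8848}{5} \approx 1769.6$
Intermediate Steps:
$q = 64$ ($q = 4^{3} = 64$)
$B{\left(Z \right)} = -3 - \frac{Z}{5}$ ($B{\left(Z \right)} = -3 + \frac{Z}{-5} = -3 + Z \left(- \frac{1}{5}\right) = -3 - \frac{Z}{5}$)
$S = \frac{158}{5}$ ($S = \left(-3 - \frac{64}{5}\right) \left(3 - 5\right) = \left(-3 - \frac{64}{5}\right) \left(-2\right) = \left(- \frac{79}{5}\right) \left(-2\right) = \frac{158}{5} \approx 31.6$)
$S \left(-14\right) \left(-4\right) = \frac{158}{5} \left(-14\right) \left(-4\right) = \left(- \frac{2212}{5}\right) \left(-4\right) = \frac{8848}{5}$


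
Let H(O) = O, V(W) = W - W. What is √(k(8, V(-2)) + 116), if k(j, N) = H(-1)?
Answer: √115 ≈ 10.724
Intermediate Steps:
V(W) = 0
k(j, N) = -1
√(k(8, V(-2)) + 116) = √(-1 + 116) = √115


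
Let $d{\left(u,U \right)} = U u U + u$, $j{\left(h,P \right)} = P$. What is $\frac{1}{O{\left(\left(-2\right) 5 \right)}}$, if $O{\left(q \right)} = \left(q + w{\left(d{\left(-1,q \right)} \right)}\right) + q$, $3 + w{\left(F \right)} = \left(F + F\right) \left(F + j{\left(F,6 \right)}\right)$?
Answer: $\frac{1}{19167} \approx 5.2173 \cdot 10^{-5}$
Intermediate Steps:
$d{\left(u,U \right)} = u + u U^{2}$ ($d{\left(u,U \right)} = u U^{2} + u = u + u U^{2}$)
$w{\left(F \right)} = -3 + 2 F \left(6 + F\right)$ ($w{\left(F \right)} = -3 + \left(F + F\right) \left(F + 6\right) = -3 + 2 F \left(6 + F\right)$)
$O{\left(q \right)} = -15 - 12 q^{2} + 2 q + 2 \left(-1 - q^{2}\right)^{2}$ ($O{\left(q \right)} = \left(q + \left(-3 + 2 \left(- (1 + q^{2})\right)^{2} + 12 \left(- (1 + q^{2})\right)\right)\right) + q = \left(q + \left(-3 + 2 \left(-1 - q^{2}\right)^{2} + 12 \left(-1 - q^{2}\right)\right)\right) + q = \left(q - \left(15 - 2 \left(-1 - q^{2}\right)^{2} + 12 q^{2}\right)\right) + q = \left(-15 + q - 12 q^{2} + 2 \left(-1 - q^{2}\right)^{2}\right) + q = -15 - 12 q^{2} + 2 q + 2 \left(-1 - q^{2}\right)^{2}$)
$\frac{1}{O{\left(\left(-2\right) 5 \right)}} = \frac{1}{-13 - 8 \left(\left(-2\right) 5\right)^{2} + 2 \left(\left(-2\right) 5\right) + 2 \left(\left(-2\right) 5\right)^{4}} = \frac{1}{-13 - 8 \left(-10\right)^{2} + 2 \left(-10\right) + 2 \left(-10\right)^{4}} = \frac{1}{-13 - 800 - 20 + 2 \cdot 10000} = \frac{1}{-13 - 800 - 20 + 20000} = \frac{1}{19167}$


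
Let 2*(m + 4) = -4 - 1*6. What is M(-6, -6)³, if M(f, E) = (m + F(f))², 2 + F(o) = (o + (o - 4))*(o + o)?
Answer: 35161828327081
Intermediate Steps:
m = -9 (m = -4 + (-4 - 1*6)/2 = -4 + (-4 - 6)/2 = -4 + (½)*(-10) = -4 - 5 = -9)
F(o) = -2 + 2*o*(-4 + 2*o) (F(o) = -2 + (o + (o - 4))*(o + o) = -2 + (o + (-4 + o))*(2*o) = -2 + (-4 + 2*o)*(2*o) = -2 + 2*o*(-4 + 2*o))
M(f, E) = (-11 - 8*f + 4*f²)² (M(f, E) = (-9 + (-2 - 8*f + 4*f²))² = (-11 - 8*f + 4*f²)²)
M(-6, -6)³ = ((11 - 4*(-6)² + 8*(-6))²)³ = ((11 - 4*36 - 48)²)³ = ((11 - 144 - 48)²)³ = ((-181)²)³ = 32761³ = 35161828327081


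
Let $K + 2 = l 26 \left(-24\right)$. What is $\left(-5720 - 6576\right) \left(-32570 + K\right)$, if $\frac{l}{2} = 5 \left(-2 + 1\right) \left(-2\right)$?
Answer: $553959392$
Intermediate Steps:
$l = 20$ ($l = 2 \cdot 5 \left(-2 + 1\right) \left(-2\right) = 2 \cdot 5 \left(-1\right) \left(-2\right) = 2 \left(\left(-5\right) \left(-2\right)\right) = 2 \cdot 10 = 20$)
$K = -12482$ ($K = -2 + 20 \cdot 26 \left(-24\right) = -2 + 520 \left(-24\right) = -2 - 12480 = -12482$)
$\left(-5720 - 6576\right) \left(-32570 + K\right) = \left(-5720 - 6576\right) \left(-32570 - 12482\right) = \left(-12296\right) \left(-45052\right) = 553959392$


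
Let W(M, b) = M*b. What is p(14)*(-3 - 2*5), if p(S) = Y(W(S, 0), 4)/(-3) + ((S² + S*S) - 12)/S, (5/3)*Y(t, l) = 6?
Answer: -11804/35 ≈ -337.26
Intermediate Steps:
Y(t, l) = 18/5 (Y(t, l) = (⅗)*6 = 18/5)
p(S) = -6/5 + (-12 + 2*S²)/S (p(S) = (18/5)/(-3) + ((S² + S*S) - 12)/S = (18/5)*(-⅓) + ((S² + S²) - 12)/S = -6/5 + (2*S² - 12)/S = -6/5 + (-12 + 2*S²)/S)
p(14)*(-3 - 2*5) = (-6/5 - 12/14 + 2*14)*(-3 - 2*5) = (-6/5 - 12*1/14 + 28)*(-3 - 10) = (-6/5 - 6/7 + 28)*(-13) = (908/35)*(-13) = -11804/35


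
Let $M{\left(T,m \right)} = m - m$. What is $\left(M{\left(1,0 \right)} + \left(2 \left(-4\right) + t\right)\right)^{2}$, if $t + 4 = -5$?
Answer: $289$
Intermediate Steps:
$t = -9$ ($t = -4 - 5 = -9$)
$M{\left(T,m \right)} = 0$
$\left(M{\left(1,0 \right)} + \left(2 \left(-4\right) + t\right)\right)^{2} = \left(0 + \left(2 \left(-4\right) - 9\right)\right)^{2} = \left(0 - 17\right)^{2} = \left(-17\right)^{2} = 289$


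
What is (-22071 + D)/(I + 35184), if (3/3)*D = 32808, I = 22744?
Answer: 10737/57928 ≈ 0.18535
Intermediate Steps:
D = 32808
(-22071 + D)/(I + 35184) = (-22071 + 32808)/(22744 + 35184) = 10737/57928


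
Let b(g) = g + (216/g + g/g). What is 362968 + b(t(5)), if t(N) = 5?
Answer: 1815086/5 ≈ 3.6302e+5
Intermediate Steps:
b(g) = 1 + g + 216/g (b(g) = g + (216/g + 1) = g + (1 + 216/g) = 1 + g + 216/g)
362968 + b(t(5)) = 362968 + (1 + 5 + 216/5) = 362968 + 246/5 = 1815086/5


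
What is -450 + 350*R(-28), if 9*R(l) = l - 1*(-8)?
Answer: -11050/9 ≈ -1227.8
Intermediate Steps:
R(l) = 8/9 + l/9 (R(l) = (l - 1*(-8))/9 = (l + 8)/9 = (8 + l)/9 = 8/9 + l/9)
-450 + 350*R(-28) = -450 + 350*(8/9 + (⅑)*(-28)) = -450 + 350*(8/9 - 28/9) = -450 + 350*(-20/9) = -450 - 7000/9 = -11050/9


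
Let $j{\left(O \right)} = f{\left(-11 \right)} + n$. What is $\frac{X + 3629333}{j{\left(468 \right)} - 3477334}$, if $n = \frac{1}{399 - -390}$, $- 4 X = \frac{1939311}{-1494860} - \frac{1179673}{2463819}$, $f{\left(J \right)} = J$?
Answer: $- \frac{14062156649775334223047}{13473264678375645932480} \approx -1.0437$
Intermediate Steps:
$X = \frac{6541557269489}{14732257881360}$ ($X = - \frac{\frac{1939311}{-1494860} - \frac{1179673}{2463819}}{4} = - \frac{1939311 \left(- \frac{1}{1494860}\right) - \frac{1179673}{2463819}}{4} = - \frac{- \frac{1939311}{1494860} - \frac{1179673}{2463819}}{4} = \left(- \frac{1}{4}\right) \left(- \frac{6541557269489}{3683064470340}\right) = \frac{6541557269489}{14732257881360} \approx 0.44403$)
$n = \frac{1}{789}$ ($n = \frac{1}{399 + 390} = \frac{1}{789} \approx 0.0012674$)
$j{\left(O \right)} = - \frac{8678}{789}$ ($j{\left(O \right)} = -11 + \frac{1}{789} = - \frac{8678}{789}$)
$\frac{X + 3629333}{j{\left(468 \right)} - 3477334} = \frac{\frac{6541557269489}{14732257881360} + 3629333}{- \frac{8678}{789} - 3477334} = \frac{53468276234887202369}{14732257881360 \left(- \frac{2743625204}{789}\right)} = \frac{53468276234887202369}{14732257881360} \left(- \frac{789}{2743625204}\right) = - \frac{14062156649775334223047}{13473264678375645932480}$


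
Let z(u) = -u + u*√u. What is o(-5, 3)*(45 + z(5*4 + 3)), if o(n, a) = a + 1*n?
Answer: -44 - 46*√23 ≈ -264.61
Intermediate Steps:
z(u) = u^(3/2) - u (z(u) = -u + u^(3/2) = u^(3/2) - u)
o(n, a) = a + n
o(-5, 3)*(45 + z(5*4 + 3)) = (3 - 5)*(45 + ((5*4 + 3)^(3/2) - (5*4 + 3))) = -2*(45 + ((20 + 3)^(3/2) - (20 + 3))) = -2*(45 + (23^(3/2) - 1*23)) = -2*(45 + (23*√23 - 23)) = -2*(45 + (-23 + 23*√23)) = -2*(22 + 23*√23) = -44 - 46*√23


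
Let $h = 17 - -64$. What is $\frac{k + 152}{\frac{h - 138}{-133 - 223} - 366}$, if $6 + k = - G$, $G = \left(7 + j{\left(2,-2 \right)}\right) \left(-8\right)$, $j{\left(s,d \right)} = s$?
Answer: $- \frac{77608}{130239} \approx -0.59589$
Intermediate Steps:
$G = -72$ ($G = \left(7 + 2\right) \left(-8\right) = 9 \left(-8\right) = -72$)
$h = 81$ ($h = 17 + 64 = 81$)
$k = 66$ ($k = -6 - -72 = -6 + 72 = 66$)
$\frac{k + 152}{\frac{h - 138}{-133 - 223} - 366} = \frac{66 + 152}{\frac{81 - 138}{-133 - 223} - 366} = \frac{218}{- \frac{57}{-356} - 366} = \frac{218}{\left(-57\right) \left(- \frac{1}{356}\right) - 366} = \frac{218}{\frac{57}{356} - 366} = \frac{218}{- \frac{130239}{356}} = 218 \left(- \frac{356}{130239}\right) = - \frac{77608}{130239}$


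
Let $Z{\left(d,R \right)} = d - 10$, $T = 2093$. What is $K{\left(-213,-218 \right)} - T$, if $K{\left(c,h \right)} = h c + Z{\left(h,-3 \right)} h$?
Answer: $94045$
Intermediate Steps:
$Z{\left(d,R \right)} = -10 + d$ ($Z{\left(d,R \right)} = d - 10 = -10 + d$)
$K{\left(c,h \right)} = c h + h \left(-10 + h\right)$ ($K{\left(c,h \right)} = h c + \left(-10 + h\right) h = c h + h \left(-10 + h\right)$)
$K{\left(-213,-218 \right)} - T = - 218 \left(-10 - 213 - 218\right) - 2093 = \left(-218\right) \left(-441\right) - 2093 = 96138 - 2093 = 94045$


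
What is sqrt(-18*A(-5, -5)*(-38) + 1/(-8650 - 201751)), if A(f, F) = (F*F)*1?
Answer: sqrt(756992731486699)/210401 ≈ 130.77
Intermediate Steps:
A(f, F) = F**2 (A(f, F) = F**2*1 = F**2)
sqrt(-18*A(-5, -5)*(-38) + 1/(-8650 - 201751)) = sqrt(-18*(-5)**2*(-38) + 1/(-8650 - 201751)) = sqrt(-18*25*(-38) + 1/(-210401)) = sqrt(-450*(-38) - 1/210401) = sqrt(17100 - 1/210401) = sqrt(3597857099/210401) = sqrt(756992731486699)/210401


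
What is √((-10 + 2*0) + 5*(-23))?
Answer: 5*I*√5 ≈ 11.18*I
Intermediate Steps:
√((-10 + 2*0) + 5*(-23)) = √((-10 + 0) - 115) = √(-10 - 115) = √(-125) = 5*I*√5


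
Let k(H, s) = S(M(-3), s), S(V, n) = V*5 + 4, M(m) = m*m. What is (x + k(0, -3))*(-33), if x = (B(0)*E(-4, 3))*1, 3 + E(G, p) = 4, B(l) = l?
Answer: -1617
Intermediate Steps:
E(G, p) = 1 (E(G, p) = -3 + 4 = 1)
x = 0 (x = (0*1)*1 = 0*1 = 0)
M(m) = m²
S(V, n) = 4 + 5*V (S(V, n) = 5*V + 4 = 4 + 5*V)
k(H, s) = 49 (k(H, s) = 4 + 5*(-3)² = 4 + 5*9 = 4 + 45 = 49)
(x + k(0, -3))*(-33) = (0 + 49)*(-33) = 49*(-33) = -1617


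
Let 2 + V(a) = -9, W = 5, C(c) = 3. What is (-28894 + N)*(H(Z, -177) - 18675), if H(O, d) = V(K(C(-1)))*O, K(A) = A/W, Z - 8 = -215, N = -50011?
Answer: 1293884190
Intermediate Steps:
Z = -207 (Z = 8 - 215 = -207)
K(A) = A/5
V(a) = -11 (V(a) = -2 - 9 = -11)
H(O, d) = -11*O
(-28894 + N)*(H(Z, -177) - 18675) = (-28894 - 50011)*(-11*(-207) - 18675) = -78905*(2277 - 18675) = -78905*(-16398) = 1293884190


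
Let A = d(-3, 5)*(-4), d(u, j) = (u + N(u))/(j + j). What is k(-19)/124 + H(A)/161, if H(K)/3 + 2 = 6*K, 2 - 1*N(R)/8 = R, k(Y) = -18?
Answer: -91689/49910 ≈ -1.8371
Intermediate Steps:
N(R) = 16 - 8*R
d(u, j) = (16 - 7*u)/(2*j) (d(u, j) = (u + (16 - 8*u))/(j + j) = (16 - 7*u)/((2*j)) = (16 - 7*u)*(1/(2*j)) = (16 - 7*u)/(2*j))
A = -74/5 (A = ((½)*(16 - 7*(-3))/5)*(-4) = ((½)*(⅕)*(16 + 21))*(-4) = ((½)*(⅕)*37)*(-4) = (37/10)*(-4) = -74/5 ≈ -14.800)
H(K) = -6 + 18*K (H(K) = -6 + 3*(6*K) = -6 + 18*K)
k(-19)/124 + H(A)/161 = -18/124 + (-6 + 18*(-74/5))/161 = -18*1/124 + (-6 - 1332/5)*(1/161) = -9/62 - 1362/5*1/161 = -9/62 - 1362/805 = -91689/49910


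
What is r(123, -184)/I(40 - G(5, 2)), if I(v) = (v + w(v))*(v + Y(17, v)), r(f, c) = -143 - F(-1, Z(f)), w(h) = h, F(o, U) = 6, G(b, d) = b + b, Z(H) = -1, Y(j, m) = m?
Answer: -149/3600 ≈ -0.041389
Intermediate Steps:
G(b, d) = 2*b
r(f, c) = -149 (r(f, c) = -143 - 1*6 = -143 - 6 = -149)
I(v) = 4*v² (I(v) = (v + v)*(v + v) = (2*v)*(2*v) = 4*v²)
r(123, -184)/I(40 - G(5, 2)) = -149*1/(4*(40 - 2*5)²) = -149*1/(4*(40 - 1*10)²) = -149*1/(4*(40 - 10)²) = -149/(4*30²) = -149/(4*900) = -149/3600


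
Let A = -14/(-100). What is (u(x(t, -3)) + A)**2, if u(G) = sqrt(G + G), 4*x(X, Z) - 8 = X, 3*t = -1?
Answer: 28897/7500 + 7*sqrt(138)/150 ≈ 4.4011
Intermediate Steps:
t = -1/3 (t = (1/3)*(-1) = -1/3 ≈ -0.33333)
x(X, Z) = 2 + X/4
u(G) = sqrt(2)*sqrt(G) (u(G) = sqrt(2*G) = sqrt(2)*sqrt(G))
A = 7/50 (A = -14*(-1/100) = 7/50 ≈ 0.14000)
(u(x(t, -3)) + A)**2 = (sqrt(2)*sqrt(2 + (1/4)*(-1/3)) + 7/50)**2 = (sqrt(2)*sqrt(2 - 1/12) + 7/50)**2 = (sqrt(2)*sqrt(23/12) + 7/50)**2 = (sqrt(2)*(sqrt(69)/6) + 7/50)**2 = (sqrt(138)/6 + 7/50)**2 = (7/50 + sqrt(138)/6)**2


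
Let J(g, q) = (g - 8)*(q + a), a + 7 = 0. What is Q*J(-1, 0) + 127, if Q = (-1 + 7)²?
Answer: 2395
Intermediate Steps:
a = -7 (a = -7 + 0 = -7)
J(g, q) = (-8 + g)*(-7 + q) (J(g, q) = (g - 8)*(q - 7) = (-8 + g)*(-7 + q))
Q = 36 (Q = 6² = 36)
Q*J(-1, 0) + 127 = 36*(56 - 8*0 - 7*(-1) - 1*0) + 127 = 36*(56 + 0 + 7 + 0) + 127 = 36*63 + 127 = 2268 + 127 = 2395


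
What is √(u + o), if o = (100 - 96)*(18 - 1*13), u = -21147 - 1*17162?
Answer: I*√38289 ≈ 195.68*I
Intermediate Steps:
u = -38309 (u = -21147 - 17162 = -38309)
o = 20 (o = 4*(18 - 13) = 4*5 = 20)
√(u + o) = √(-38309 + 20) = √(-38289) = I*√38289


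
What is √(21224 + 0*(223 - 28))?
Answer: 2*√5306 ≈ 145.68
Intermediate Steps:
√(21224 + 0*(223 - 28)) = √(21224 + 0*195) = √(21224 + 0) = √21224 = 2*√5306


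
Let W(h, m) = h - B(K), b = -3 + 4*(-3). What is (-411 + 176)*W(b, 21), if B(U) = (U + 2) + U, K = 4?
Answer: 5875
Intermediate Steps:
b = -15 (b = -3 - 12 = -15)
B(U) = 2 + 2*U (B(U) = (2 + U) + U = 2 + 2*U)
W(h, m) = -10 + h (W(h, m) = h - (2 + 2*4) = h - (2 + 8) = h - 1*10 = h - 10 = -10 + h)
(-411 + 176)*W(b, 21) = (-411 + 176)*(-10 - 15) = -235*(-25) = 5875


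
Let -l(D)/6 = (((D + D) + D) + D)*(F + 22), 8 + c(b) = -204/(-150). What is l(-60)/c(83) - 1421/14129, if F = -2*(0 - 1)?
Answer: -6103845943/1172707 ≈ -5204.9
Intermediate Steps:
F = 2 (F = -2*(-1) = 2)
c(b) = -166/25 (c(b) = -8 - 204/(-150) = -8 - 204*(-1/150) = -8 + 34/25 = -166/25)
l(D) = -576*D (l(D) = -6*(((D + D) + D) + D)*(2 + 22) = -6*((2*D + D) + D)*24 = -6*(3*D + D)*24 = -6*4*D*24 = -576*D)
l(-60)/c(83) - 1421/14129 = (-576*(-60))/(-166/25) - 1421/14129 = 34560*(-25/166) - 1421*1/14129 = -432000/83 - 1421/14129 = -6103845943/1172707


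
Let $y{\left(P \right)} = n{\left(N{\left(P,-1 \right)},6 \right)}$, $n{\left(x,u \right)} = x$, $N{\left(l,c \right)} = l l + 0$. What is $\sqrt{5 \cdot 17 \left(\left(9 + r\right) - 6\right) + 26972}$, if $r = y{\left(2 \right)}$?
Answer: $3 \sqrt{3063} \approx 166.03$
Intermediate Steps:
$N{\left(l,c \right)} = l^{2}$ ($N{\left(l,c \right)} = l^{2} + 0 = l^{2}$)
$y{\left(P \right)} = P^{2}$
$r = 4$ ($r = 2^{2} = 4$)
$\sqrt{5 \cdot 17 \left(\left(9 + r\right) - 6\right) + 26972} = \sqrt{5 \cdot 17 \left(\left(9 + 4\right) - 6\right) + 26972} = \sqrt{85 \left(13 - 6\right) + 26972} = \sqrt{85 \cdot 7 + 26972} = \sqrt{595 + 26972} = \sqrt{27567} = 3 \sqrt{3063}$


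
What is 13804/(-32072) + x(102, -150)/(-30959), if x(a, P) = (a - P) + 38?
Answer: -109164729/248229262 ≈ -0.43977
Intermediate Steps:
x(a, P) = 38 + a - P
13804/(-32072) + x(102, -150)/(-30959) = 13804/(-32072) + (38 + 102 - 1*(-150))/(-30959) = 13804*(-1/32072) + (38 + 102 + 150)*(-1/30959) = -3451/8018 + 290*(-1/30959) = -3451/8018 - 290/30959 = -109164729/248229262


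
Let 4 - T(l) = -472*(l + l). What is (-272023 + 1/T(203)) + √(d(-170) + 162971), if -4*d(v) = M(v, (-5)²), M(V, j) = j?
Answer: -52129399627/191636 + √651859/2 ≈ -2.7162e+5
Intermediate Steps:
T(l) = 4 + 944*l (T(l) = 4 - (-472)*(l + l) = 4 - (-472)*2*l = 4 - (-944)*l = 4 + 944*l)
d(v) = -25/4 (d(v) = -¼*(-5)² = -¼*25 = -25/4)
(-272023 + 1/T(203)) + √(d(-170) + 162971) = (-272023 + 1/(4 + 944*203)) + √(-25/4 + 162971) = (-272023 + 1/(4 + 191632)) + √(651859/4) = (-272023 + 1/191636) + √651859/2 = -52129399627/191636 + √651859/2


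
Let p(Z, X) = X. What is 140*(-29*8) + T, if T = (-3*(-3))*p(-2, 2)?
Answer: -32462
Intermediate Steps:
T = 18 (T = -3*(-3)*2 = 9*2 = 18)
140*(-29*8) + T = 140*(-29*8) + 18 = 140*(-232) + 18 = -32480 + 18 = -32462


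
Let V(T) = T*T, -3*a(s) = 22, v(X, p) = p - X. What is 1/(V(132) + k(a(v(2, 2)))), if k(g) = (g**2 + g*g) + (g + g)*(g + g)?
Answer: 3/53240 ≈ 5.6349e-5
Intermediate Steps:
a(s) = -22/3 (a(s) = -1/3*22 = -22/3)
V(T) = T**2
k(g) = 6*g**2 (k(g) = (g**2 + g**2) + (2*g)*(2*g) = 2*g**2 + 4*g**2 = 6*g**2)
1/(V(132) + k(a(v(2, 2)))) = 1/(132**2 + 6*(-22/3)**2) = 1/(17424 + 6*(484/9)) = 1/(17424 + 968/3) = 1/(53240/3) = 3/53240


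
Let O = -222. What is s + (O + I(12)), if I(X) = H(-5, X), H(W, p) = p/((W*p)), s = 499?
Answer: 1384/5 ≈ 276.80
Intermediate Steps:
H(W, p) = 1/W (H(W, p) = p*(1/(W*p)) = 1/W)
I(X) = -⅕ (I(X) = 1/(-5) = -⅕)
s + (O + I(12)) = 499 + (-222 - ⅕) = 499 - 1111/5 = 1384/5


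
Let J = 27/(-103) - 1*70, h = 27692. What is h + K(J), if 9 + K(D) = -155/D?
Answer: 200357836/7237 ≈ 27685.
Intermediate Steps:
J = -7237/103 (J = 27*(-1/103) - 70 = -27/103 - 70 = -7237/103 ≈ -70.262)
K(D) = -9 - 155/D
h + K(J) = 27692 + (-9 - 155/(-7237/103)) = 27692 + (-9 - 155*(-103/7237)) = 27692 + (-9 + 15965/7237) = 27692 - 49168/7237 = 200357836/7237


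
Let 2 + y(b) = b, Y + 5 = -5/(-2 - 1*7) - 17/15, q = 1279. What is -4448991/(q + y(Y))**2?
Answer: -9009206775/3273441796 ≈ -2.7522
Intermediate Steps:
Y = -251/45 (Y = -5 + (-5/(-2 - 1*7) - 17/15) = -5 + (-5/(-2 - 7) - 17*1/15) = -5 + (-5/(-9) - 17/15) = -5 + (-5*(-1/9) - 17/15) = -5 + (5/9 - 17/15) = -5 - 26/45 = -251/45 ≈ -5.5778)
y(b) = -2 + b
-4448991/(q + y(Y))**2 = -4448991/(1279 + (-2 - 251/45))**2 = -4448991/(1279 - 341/45)**2 = -4448991/((57214/45)**2) = -4448991/3273441796/2025 = -4448991*2025/3273441796 = -9009206775/3273441796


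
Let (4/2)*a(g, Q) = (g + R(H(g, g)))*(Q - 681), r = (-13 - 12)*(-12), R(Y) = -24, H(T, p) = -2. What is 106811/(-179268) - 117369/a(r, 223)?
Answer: 25886999/20526186 ≈ 1.2612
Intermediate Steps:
r = 300 (r = -25*(-12) = 300)
a(g, Q) = (-681 + Q)*(-24 + g)/2 (a(g, Q) = ((g - 24)*(Q - 681))/2 = ((-24 + g)*(-681 + Q))/2 = ((-681 + Q)*(-24 + g))/2 = (-681 + Q)*(-24 + g)/2)
106811/(-179268) - 117369/a(r, 223) = 106811/(-179268) - 117369/(8172 - 12*223 - 681/2*300 + (1/2)*223*300) = 106811*(-1/179268) - 117369/(8172 - 2676 - 102150 + 33450) = -106811/179268 - 117369/(-63204) = -106811/179268 - 117369*(-1/63204) = -106811/179268 + 1701/916 = 25886999/20526186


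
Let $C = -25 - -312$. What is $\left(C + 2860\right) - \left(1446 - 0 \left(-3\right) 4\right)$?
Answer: $1701$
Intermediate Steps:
$C = 287$ ($C = -25 + 312 = 287$)
$\left(C + 2860\right) - \left(1446 - 0 \left(-3\right) 4\right) = \left(287 + 2860\right) - \left(1446 - 0 \left(-3\right) 4\right) = 3147 + \left(0 \cdot 4 - 1446\right) = 3147 + \left(0 - 1446\right) = 3147 - 1446 = 1701$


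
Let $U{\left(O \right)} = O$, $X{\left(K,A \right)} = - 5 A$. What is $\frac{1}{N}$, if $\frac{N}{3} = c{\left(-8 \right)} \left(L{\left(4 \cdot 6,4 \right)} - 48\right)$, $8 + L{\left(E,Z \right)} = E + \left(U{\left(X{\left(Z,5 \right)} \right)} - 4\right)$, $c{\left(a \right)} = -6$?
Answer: $\frac{1}{1098} \approx 0.00091075$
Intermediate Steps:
$L{\left(E,Z \right)} = -37 + E$ ($L{\left(E,Z \right)} = -8 + \left(E - 29\right) = -8 + \left(-29 + E\right) = -37 + E$)
$N = 1098$ ($N = 3 \left(- 6 \left(\left(-37 + 4 \cdot 6\right) - 48\right)\right) = 3 \left(- 6 \left(\left(-37 + 24\right) - 48\right)\right) = 3 \left(- 6 \left(-13 - 48\right)\right) = 3 \left(\left(-6\right) \left(-61\right)\right) = 3 \cdot 366 = 1098$)
$\frac{1}{N} = \frac{1}{1098}$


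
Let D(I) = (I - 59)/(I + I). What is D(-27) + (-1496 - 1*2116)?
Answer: -97481/27 ≈ -3610.4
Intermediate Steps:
D(I) = (-59 + I)/(2*I) (D(I) = (-59 + I)/((2*I)) = (-59 + I)*(1/(2*I)) = (-59 + I)/(2*I))
D(-27) + (-1496 - 1*2116) = (½)*(-59 - 27)/(-27) + (-1496 - 1*2116) = (½)*(-1/27)*(-86) + (-1496 - 2116) = 43/27 - 3612 = -97481/27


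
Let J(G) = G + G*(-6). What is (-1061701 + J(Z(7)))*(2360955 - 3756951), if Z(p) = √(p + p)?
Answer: 1482130349196 + 6979980*√14 ≈ 1.4822e+12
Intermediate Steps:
Z(p) = √2*√p (Z(p) = √(2*p) = √2*√p)
J(G) = -5*G (J(G) = G - 6*G = -5*G)
(-1061701 + J(Z(7)))*(2360955 - 3756951) = (-1061701 - 5*√2*√7)*(2360955 - 3756951) = (-1061701 - 5*√14)*(-1395996) = 1482130349196 + 6979980*√14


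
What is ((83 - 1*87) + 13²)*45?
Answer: 7425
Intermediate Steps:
((83 - 1*87) + 13²)*45 = ((83 - 87) + 169)*45 = (-4 + 169)*45 = 165*45 = 7425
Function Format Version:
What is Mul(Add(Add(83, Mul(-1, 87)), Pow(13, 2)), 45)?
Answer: 7425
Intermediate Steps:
Mul(Add(Add(83, Mul(-1, 87)), Pow(13, 2)), 45) = Mul(Add(Add(83, -87), 169), 45) = Mul(Add(-4, 169), 45) = Mul(165, 45) = 7425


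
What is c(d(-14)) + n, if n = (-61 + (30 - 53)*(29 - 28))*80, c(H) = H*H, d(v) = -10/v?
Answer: -329255/49 ≈ -6719.5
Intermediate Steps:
c(H) = H**2
n = -6720 (n = (-61 - 23*1)*80 = (-61 - 23)*80 = -84*80 = -6720)
c(d(-14)) + n = (-10/(-14))**2 - 6720 = (-10*(-1/14))**2 - 6720 = (5/7)**2 - 6720 = 25/49 - 6720 = -329255/49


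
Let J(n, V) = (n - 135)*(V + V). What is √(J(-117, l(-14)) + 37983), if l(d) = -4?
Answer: √39999 ≈ 200.00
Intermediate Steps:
J(n, V) = 2*V*(-135 + n) (J(n, V) = (-135 + n)*(2*V) = 2*V*(-135 + n))
√(J(-117, l(-14)) + 37983) = √(2*(-4)*(-135 - 117) + 37983) = √(2*(-4)*(-252) + 37983) = √(2016 + 37983) = √39999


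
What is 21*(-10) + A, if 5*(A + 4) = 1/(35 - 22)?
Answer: -13909/65 ≈ -213.98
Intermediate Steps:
A = -259/65 (A = -4 + 1/(5*(35 - 22)) = -4 + (⅕)/13 = -4 + (⅕)*(1/13) = -4 + 1/65 = -259/65 ≈ -3.9846)
21*(-10) + A = 21*(-10) - 259/65 = -210 - 259/65 = -13909/65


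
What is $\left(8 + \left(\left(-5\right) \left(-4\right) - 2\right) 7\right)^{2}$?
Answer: $17956$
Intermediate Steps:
$\left(8 + \left(\left(-5\right) \left(-4\right) - 2\right) 7\right)^{2} = \left(8 + \left(20 - 2\right) 7\right)^{2} = \left(8 + 18 \cdot 7\right)^{2} = \left(8 + 126\right)^{2} = 134^{2} = 17956$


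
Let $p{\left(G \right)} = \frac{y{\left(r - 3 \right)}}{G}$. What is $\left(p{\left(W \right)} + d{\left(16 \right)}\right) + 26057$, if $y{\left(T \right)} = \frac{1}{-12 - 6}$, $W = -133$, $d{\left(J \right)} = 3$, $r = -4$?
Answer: $\frac{62387641}{2394} \approx 26060.0$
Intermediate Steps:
$y{\left(T \right)} = - \frac{1}{18}$ ($y{\left(T \right)} = \frac{1}{-18} = - \frac{1}{18}$)
$p{\left(G \right)} = - \frac{1}{18 G}$
$\left(p{\left(W \right)} + d{\left(16 \right)}\right) + 26057 = \left(- \frac{1}{18 \left(-133\right)} + 3\right) + 26057 = \left(\left(- \frac{1}{18}\right) \left(- \frac{1}{133}\right) + 3\right) + 26057 = \left(\frac{1}{2394} + 3\right) + 26057 = \frac{7183}{2394} + 26057 = \frac{62387641}{2394}$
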